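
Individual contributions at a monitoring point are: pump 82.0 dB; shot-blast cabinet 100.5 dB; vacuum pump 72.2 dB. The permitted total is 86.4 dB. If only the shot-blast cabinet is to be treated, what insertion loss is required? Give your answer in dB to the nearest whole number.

The untreated sources together contribute 10^(82.0/10) + 10^(72.2/10) = 1.751e+08, i.e. 82.43 dB.
The limit corresponds to 10^(86.4/10) = 4.365e+08; subtracting the fixed part leaves 2.614e+08 for the shot-blast cabinet, i.e. 84.17 dB.
Required insertion loss = 100.5 − 84.17 = 16.33 dB.

16 dB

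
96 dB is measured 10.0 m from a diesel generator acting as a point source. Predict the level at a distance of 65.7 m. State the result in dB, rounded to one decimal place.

79.6 dB

Spherical spreading from a point source gives a 20·log₁₀(r₂/r₁) drop.
L₂ = 96 − 20·log₁₀(65.7/10.0) = 96 − 16.351 = 79.65 dB.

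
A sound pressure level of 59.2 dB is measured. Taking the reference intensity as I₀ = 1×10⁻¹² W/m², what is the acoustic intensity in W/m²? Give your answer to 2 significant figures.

I/I₀ = 10^(59.2/10) = 8.318e+05, so I = 8.318e+05 × 10⁻¹² W/m².

8.3e-07 W/m²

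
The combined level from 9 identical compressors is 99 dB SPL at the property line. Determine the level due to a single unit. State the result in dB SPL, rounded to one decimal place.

Dividing the total intensity by 9 lowers the level by 10·log₁₀ 9 = 9.542 dB: L₁ = 99 − 9.542.

89.5 dB SPL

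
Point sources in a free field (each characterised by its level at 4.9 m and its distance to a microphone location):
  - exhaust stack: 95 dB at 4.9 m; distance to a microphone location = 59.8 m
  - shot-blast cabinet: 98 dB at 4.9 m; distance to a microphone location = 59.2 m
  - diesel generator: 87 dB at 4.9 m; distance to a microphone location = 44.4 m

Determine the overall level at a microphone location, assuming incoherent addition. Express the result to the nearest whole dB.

78 dB

First find each source's level at the receiver (point-source: −20·log₁₀(r/r_ref)), then combine on an intensity basis.
exhaust stack: 95 − 20·log₁₀(59.8/4.9) = 95 − 21.73 = 73.27 dB.
shot-blast cabinet: 98 − 20·log₁₀(59.2/4.9) = 98 − 21.64 = 76.36 dB.
diesel generator: 87 − 20·log₁₀(44.4/4.9) = 87 − 19.14 = 67.86 dB.
Σ 10^(L/10) = 7.056e+07 → L_total = 10·log₁₀(7.056e+07) = 78.49 dB.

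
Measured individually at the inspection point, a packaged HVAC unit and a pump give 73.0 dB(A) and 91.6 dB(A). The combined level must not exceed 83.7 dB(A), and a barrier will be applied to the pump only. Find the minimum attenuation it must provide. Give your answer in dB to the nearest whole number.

8 dB

The untreated sources together contribute 10^(73.0/10) = 1.995e+07, i.e. 73.00 dB(A).
The limit corresponds to 10^(83.7/10) = 2.344e+08; subtracting the fixed part leaves 2.145e+08 for the pump, i.e. 83.31 dB(A).
Required insertion loss = 91.6 − 83.31 = 8.29 dB.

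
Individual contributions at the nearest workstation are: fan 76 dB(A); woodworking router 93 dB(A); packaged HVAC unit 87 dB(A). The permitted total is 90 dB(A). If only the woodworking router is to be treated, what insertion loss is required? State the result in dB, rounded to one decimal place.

Everything except the woodworking router sums to 10^(76/10) + 10^(87/10) = 5.410e+08 in linear terms, 87.33 dB(A).
The limit corresponds to 10^(90/10) = 1.000e+09; subtracting the fixed part leaves 4.590e+08 for the woodworking router, i.e. 86.62 dB(A).
So the woodworking router must be reduced from 93 to 86.62 dB(A): IL = 6.38 dB.

6.4 dB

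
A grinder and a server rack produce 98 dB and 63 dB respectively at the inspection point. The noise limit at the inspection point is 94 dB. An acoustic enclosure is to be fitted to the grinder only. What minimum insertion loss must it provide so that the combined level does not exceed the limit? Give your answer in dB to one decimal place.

Everything except the grinder sums to 10^(63/10) = 1.995e+06 in linear terms, 63.00 dB.
The limit corresponds to 10^(94/10) = 2.512e+09; subtracting the fixed part leaves 2.510e+09 for the grinder, i.e. 94.00 dB.
Required insertion loss = 98 − 94.00 = 4.00 dB.

4.0 dB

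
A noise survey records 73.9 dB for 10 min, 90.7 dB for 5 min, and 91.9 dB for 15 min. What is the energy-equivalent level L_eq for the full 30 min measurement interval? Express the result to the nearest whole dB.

90 dB

Weight each interval's intensity by its duration and average over T = 30 min:
Σ tᵢ·10^(Lᵢ/10) = 10·10^(73.9/10) + 5·10^(90.7/10) + 15·10^(91.9/10) = 2.935e+10.
L_eq = 10·log₁₀(2.935e+10/30) = 89.91 dB.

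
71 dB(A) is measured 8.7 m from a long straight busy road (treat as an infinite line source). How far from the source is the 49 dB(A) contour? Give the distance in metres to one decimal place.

Line-source spreading drops the level by 10·log₁₀(r₂/r₁); inverting, r₂/r₁ = 10^(ΔL/10).
r₂ = 8.7·10^((71−49)/10) = 8.7·10^(22.0/10) = 1378.86 m.

1378.9 m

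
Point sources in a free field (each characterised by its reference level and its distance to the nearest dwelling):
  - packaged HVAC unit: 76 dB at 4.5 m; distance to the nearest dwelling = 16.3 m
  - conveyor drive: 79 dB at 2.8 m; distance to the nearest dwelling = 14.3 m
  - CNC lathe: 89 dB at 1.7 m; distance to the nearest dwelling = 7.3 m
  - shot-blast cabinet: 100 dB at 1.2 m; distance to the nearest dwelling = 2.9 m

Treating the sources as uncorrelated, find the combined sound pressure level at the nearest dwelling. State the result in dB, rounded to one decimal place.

Apply inverse-square spreading to bring every level to the receiver, then sum 10^(L/10).
packaged HVAC unit: 76 − 20·log₁₀(16.3/4.5) = 76 − 11.18 = 64.82 dB.
conveyor drive: 79 − 20·log₁₀(14.3/2.8) = 79 − 14.16 = 64.84 dB.
CNC lathe: 89 − 20·log₁₀(7.3/1.7) = 89 − 12.66 = 76.34 dB.
shot-blast cabinet: 100 − 20·log₁₀(2.9/1.2) = 100 − 7.66 = 92.34 dB.
Σ 10^(L/10) = 1.761e+09 → L_total = 10·log₁₀(1.761e+09) = 92.46 dB.

92.5 dB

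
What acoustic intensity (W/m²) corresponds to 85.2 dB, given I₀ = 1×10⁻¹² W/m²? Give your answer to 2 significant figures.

0.00033 W/m²

I/I₀ = 10^(85.2/10) = 3.311e+08, so I = 3.311e+08 × 10⁻¹² W/m².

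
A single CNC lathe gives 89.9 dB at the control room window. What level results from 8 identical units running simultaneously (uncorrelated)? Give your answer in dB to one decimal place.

L_total = L₁ + 10·log₁₀ N for N identical incoherent sources.
L_total = 89.9 + 10·log₁₀(8) = 89.9 + 9.031 = 98.93 dB.

98.9 dB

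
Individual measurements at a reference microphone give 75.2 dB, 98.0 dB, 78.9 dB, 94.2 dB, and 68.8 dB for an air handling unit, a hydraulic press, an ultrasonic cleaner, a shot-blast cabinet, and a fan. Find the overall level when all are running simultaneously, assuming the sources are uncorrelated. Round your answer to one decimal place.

For uncorrelated sources the intensities add, so convert each level to linear form, sum, and take 10·log₁₀ of the total.
Σ 10^(L/10) = 10^(75.2/10) + 10^(98.0/10) + 10^(78.9/10) + 10^(94.2/10) + 10^(68.8/10) = 9.058e+09.
L_total = 10·log₁₀(9.058e+09) = 99.57 dB.

99.6 dB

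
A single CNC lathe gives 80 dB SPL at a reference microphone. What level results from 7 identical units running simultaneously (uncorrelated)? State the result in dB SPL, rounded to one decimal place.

N identical incoherent sources raise the level by 10·log₁₀ N.
L_total = 80 + 10·log₁₀(7) = 80 + 8.451 = 88.45 dB SPL.

88.5 dB SPL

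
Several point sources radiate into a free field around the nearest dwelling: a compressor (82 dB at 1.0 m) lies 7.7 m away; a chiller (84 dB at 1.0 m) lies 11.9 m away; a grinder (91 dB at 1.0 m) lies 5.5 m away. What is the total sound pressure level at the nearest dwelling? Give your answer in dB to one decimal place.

Apply inverse-square spreading to bring every level to the receiver, then sum 10^(L/10).
compressor: 82 − 20·log₁₀(7.7/1.0) = 82 − 17.73 = 64.27 dB.
chiller: 84 − 20·log₁₀(11.9/1.0) = 84 − 21.51 = 62.49 dB.
grinder: 91 − 20·log₁₀(5.5/1.0) = 91 − 14.81 = 76.19 dB.
Σ 10^(L/10) = 4.606e+07 → L_total = 10·log₁₀(4.606e+07) = 76.63 dB.

76.6 dB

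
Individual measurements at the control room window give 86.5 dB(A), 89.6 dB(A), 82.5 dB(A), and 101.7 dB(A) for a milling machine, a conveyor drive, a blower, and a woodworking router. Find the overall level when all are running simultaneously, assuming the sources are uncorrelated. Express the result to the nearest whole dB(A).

102 dB(A)

Incoherent sources combine by intensity addition: L_total = 10·log₁₀(Σ 10^(L_i/10)).
Σ 10^(L/10) = 10^(86.5/10) + 10^(89.6/10) + 10^(82.5/10) + 10^(101.7/10) = 1.633e+10.
L_total = 10·log₁₀(1.633e+10) = 102.13 dB(A).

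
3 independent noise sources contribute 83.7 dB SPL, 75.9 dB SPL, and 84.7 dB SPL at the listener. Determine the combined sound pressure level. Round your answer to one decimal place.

87.5 dB SPL

Incoherent sources combine by intensity addition: L_total = 10·log₁₀(Σ 10^(L_i/10)).
Σ 10^(L/10) = 10^(83.7/10) + 10^(75.9/10) + 10^(84.7/10) = 5.684e+08.
L_total = 10·log₁₀(5.684e+08) = 87.55 dB SPL.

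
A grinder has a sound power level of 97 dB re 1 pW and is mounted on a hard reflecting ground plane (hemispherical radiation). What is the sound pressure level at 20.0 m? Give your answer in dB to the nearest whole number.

Free-field hemispherical radiation: L_p = L_w − 10·log₁₀(2π·r²), r = 20.0 m.
2π·r² = 2513 m², 10·log₁₀ of that is 34.002 dB.
L_p = 97 − 34.002 = 63.00 dB.

63 dB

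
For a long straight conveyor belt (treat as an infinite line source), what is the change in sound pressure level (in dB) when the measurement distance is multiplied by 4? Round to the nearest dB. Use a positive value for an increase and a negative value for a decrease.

-6 dB

With cylindrical spreading the level changes by −10·log₁₀(r₂/r₁).
ΔL = −10·log₁₀(4) = -6.02 dB.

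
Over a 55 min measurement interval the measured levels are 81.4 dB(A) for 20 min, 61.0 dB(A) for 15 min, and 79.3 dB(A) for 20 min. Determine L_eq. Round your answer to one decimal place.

L_eq = 10·log₁₀[(1/T)·Σ tᵢ·10^(Lᵢ/10)] with T = 55 min.
Σ tᵢ·10^(Lᵢ/10) = 20·10^(81.4/10) + 15·10^(61.0/10) + 20·10^(79.3/10) = 4.482e+09.
L_eq = 10·log₁₀(4.482e+09/55) = 79.11 dB(A).

79.1 dB(A)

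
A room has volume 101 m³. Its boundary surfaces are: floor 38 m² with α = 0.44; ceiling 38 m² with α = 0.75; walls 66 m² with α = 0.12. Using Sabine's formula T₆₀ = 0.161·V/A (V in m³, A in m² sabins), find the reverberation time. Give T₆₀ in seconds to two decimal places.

Total absorption A = 38·0.44 + 38·0.75 + 66·0.12 = 53.14 m² sabins.
T₆₀ = 0.161·V/A = 0.161·101/53.14 = 0.306 s.

0.31 s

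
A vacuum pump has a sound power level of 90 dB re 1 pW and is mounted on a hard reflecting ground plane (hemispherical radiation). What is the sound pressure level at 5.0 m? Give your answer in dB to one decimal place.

L_p = L_w − 10·log₁₀(2π·r²) with r = 5.0 m.
2π·r² = 157.1 m², 10·log₁₀ of that is 21.961 dB.
L_p = 90 − 21.961 = 68.04 dB.

68.0 dB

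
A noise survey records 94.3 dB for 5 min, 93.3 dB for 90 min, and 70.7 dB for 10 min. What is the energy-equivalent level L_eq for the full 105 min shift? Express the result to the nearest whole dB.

93 dB

Weight each interval's intensity by its duration and average over T = 105 min:
Σ tᵢ·10^(Lᵢ/10) = 5·10^(94.3/10) + 90·10^(93.3/10) + 10·10^(70.7/10) = 2.060e+11.
L_eq = 10·log₁₀(2.060e+11/105) = 92.93 dB.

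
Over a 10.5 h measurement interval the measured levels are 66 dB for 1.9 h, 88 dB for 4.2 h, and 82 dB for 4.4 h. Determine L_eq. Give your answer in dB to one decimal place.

85.0 dB

The energy average is taken in the linear domain: L_eq = 10·log₁₀[(Σ tᵢ·10^(Lᵢ/10))/T], T = 10.5 h.
Σ tᵢ·10^(Lᵢ/10) = 1.9·10^(66/10) + 4.2·10^(88/10) + 4.4·10^(82/10) = 3.355e+09.
L_eq = 10·log₁₀(3.355e+09/10.5) = 85.04 dB.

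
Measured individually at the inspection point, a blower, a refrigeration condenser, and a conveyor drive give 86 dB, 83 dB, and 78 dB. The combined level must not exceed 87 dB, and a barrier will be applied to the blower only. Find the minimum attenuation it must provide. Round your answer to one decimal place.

2.2 dB

Everything except the blower sums to 10^(83/10) + 10^(78/10) = 2.626e+08 in linear terms, 84.19 dB.
To meet 87 dB overall, the treated blower may contribute at most 10^(87/10) − 2.626e+08 = 2.386e+08, i.e. 83.78 dB.
Required insertion loss = 86 − 83.78 = 2.22 dB.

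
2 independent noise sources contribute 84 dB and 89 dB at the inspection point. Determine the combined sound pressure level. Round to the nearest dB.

For uncorrelated sources the intensities add, so convert each level to linear form, sum, and take 10·log₁₀ of the total.
Σ 10^(L/10) = 10^(84/10) + 10^(89/10) = 1.046e+09.
L_total = 10·log₁₀(1.046e+09) = 90.19 dB.

90 dB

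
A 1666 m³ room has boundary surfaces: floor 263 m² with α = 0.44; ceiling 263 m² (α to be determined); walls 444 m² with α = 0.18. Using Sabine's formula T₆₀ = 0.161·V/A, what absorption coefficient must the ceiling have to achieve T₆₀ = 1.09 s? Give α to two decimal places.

0.19

From T₆₀ = 0.161·V/A, the target T₆₀ = 1.09 s needs A = 0.161·1666/1.09 = 246.08 m².
Absorption from the other surfaces = 263·0.44 + 444·0.18 = 195.64 m², so the ceiling must supply 50.44 m² over 263 m².
α = 50.44/263 = 0.192.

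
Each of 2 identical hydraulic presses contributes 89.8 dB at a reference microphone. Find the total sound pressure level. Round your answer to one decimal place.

N identical incoherent sources raise the level by 10·log₁₀ N.
L_total = 89.8 + 10·log₁₀(2) = 89.8 + 3.010 = 92.81 dB.

92.8 dB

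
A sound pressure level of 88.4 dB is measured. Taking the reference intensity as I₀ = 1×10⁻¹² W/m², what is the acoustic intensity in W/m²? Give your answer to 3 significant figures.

L = 10·log₁₀(I/I₀) ⇒ I = I₀·10^(L/10) = 10⁻¹² × 10^8.84.

0.000692 W/m²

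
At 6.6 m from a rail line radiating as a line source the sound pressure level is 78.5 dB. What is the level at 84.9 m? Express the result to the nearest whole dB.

67 dB

Line-source attenuation: ΔL = 10·log₁₀(r₂/r₁) = 10·log₁₀(84.9/6.6) = 11.094 dB.
L₂ = 78.5 − 10·log₁₀(84.9/6.6) = 78.5 − 11.094 = 67.41 dB.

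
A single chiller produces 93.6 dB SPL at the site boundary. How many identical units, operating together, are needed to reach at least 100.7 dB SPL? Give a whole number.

Need L₁ + 10·log₁₀ N ≥ 100.7, i.e. log₁₀ N ≥ 0.71.
N ≥ 10^(7.1/10) = 5.129, so N = 6.

6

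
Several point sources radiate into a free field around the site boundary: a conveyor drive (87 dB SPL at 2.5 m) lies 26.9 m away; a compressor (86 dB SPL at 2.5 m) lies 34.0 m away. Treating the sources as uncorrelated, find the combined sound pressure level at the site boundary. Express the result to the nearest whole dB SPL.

68 dB SPL

First find each source's level at the receiver (point-source: −20·log₁₀(r/r_ref)), then combine on an intensity basis.
conveyor drive: 87 − 20·log₁₀(26.9/2.5) = 87 − 20.64 = 66.36 dB SPL.
compressor: 86 − 20·log₁₀(34.0/2.5) = 86 − 22.67 = 63.33 dB SPL.
Σ 10^(L/10) = 6.481e+06 → L_total = 10·log₁₀(6.481e+06) = 68.12 dB SPL.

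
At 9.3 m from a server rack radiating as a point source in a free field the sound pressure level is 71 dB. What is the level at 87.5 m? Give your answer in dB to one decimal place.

Spherical spreading from a point source gives a 20·log₁₀(r₂/r₁) drop.
L₂ = 71 − 20·log₁₀(87.5/9.3) = 71 − 19.471 = 51.53 dB.

51.5 dB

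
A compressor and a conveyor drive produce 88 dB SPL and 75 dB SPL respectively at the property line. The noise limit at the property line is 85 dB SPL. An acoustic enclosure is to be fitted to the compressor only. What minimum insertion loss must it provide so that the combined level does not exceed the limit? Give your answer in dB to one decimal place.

3.5 dB

Everything except the compressor sums to 10^(75/10) = 3.162e+07 in linear terms, 75.00 dB SPL.
To meet 85 dB SPL overall, the treated compressor may contribute at most 10^(85/10) − 3.162e+07 = 2.846e+08, i.e. 84.54 dB SPL.
So the compressor must be reduced from 88 to 84.54 dB SPL: IL = 3.46 dB.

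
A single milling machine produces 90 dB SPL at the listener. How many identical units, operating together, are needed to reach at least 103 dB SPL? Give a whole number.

20

The shortfall is 103 − 90 = 13.0 dB, and N units add 10·log₁₀ N, so need 10·log₁₀ N ≥ 13.0.
N ≥ 10^(13.0/10) = 19.953, so N = 20.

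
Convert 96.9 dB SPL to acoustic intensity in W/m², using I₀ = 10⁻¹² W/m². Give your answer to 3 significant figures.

I = I₀·10^(L/10) = 10⁻¹² × 10^(96.9/10) = 10^(-2.310).

0.00490 W/m²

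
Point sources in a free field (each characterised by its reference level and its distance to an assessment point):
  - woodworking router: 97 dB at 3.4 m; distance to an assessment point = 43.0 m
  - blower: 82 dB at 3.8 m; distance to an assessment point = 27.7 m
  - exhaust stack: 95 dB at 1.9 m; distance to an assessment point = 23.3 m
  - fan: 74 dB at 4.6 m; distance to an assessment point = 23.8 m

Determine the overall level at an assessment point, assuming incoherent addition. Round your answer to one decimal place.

77.5 dB

Apply inverse-square spreading to bring every level to the receiver, then sum 10^(L/10).
woodworking router: 97 − 20·log₁₀(43.0/3.4) = 97 − 22.04 = 74.96 dB.
blower: 82 − 20·log₁₀(27.7/3.8) = 82 − 17.25 = 64.75 dB.
exhaust stack: 95 − 20·log₁₀(23.3/1.9) = 95 − 21.77 = 73.23 dB.
fan: 74 − 20·log₁₀(23.8/4.6) = 74 − 14.28 = 59.72 dB.
Σ 10^(L/10) = 5.628e+07 → L_total = 10·log₁₀(5.628e+07) = 77.50 dB.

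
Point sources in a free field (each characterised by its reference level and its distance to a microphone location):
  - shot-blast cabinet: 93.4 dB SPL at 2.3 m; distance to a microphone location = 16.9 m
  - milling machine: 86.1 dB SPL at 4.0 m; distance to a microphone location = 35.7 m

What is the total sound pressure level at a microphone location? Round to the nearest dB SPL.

77 dB SPL

First find each source's level at the receiver (point-source: −20·log₁₀(r/r_ref)), then combine on an intensity basis.
shot-blast cabinet: 93.4 − 20·log₁₀(16.9/2.3) = 93.4 − 17.32 = 76.08 dB SPL.
milling machine: 86.1 − 20·log₁₀(35.7/4.0) = 86.1 − 19.01 = 67.09 dB SPL.
Σ 10^(L/10) = 4.564e+07 → L_total = 10·log₁₀(4.564e+07) = 76.59 dB SPL.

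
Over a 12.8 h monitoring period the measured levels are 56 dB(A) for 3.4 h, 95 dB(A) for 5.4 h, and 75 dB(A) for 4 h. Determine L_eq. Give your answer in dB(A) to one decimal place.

91.3 dB(A)

Weight each interval's intensity by its duration and average over T = 12.8 h:
Σ tᵢ·10^(Lᵢ/10) = 3.4·10^(56/10) + 5.4·10^(95/10) + 4·10^(75/10) = 1.720e+10.
L_eq = 10·log₁₀(1.720e+10/12.8) = 91.28 dB(A).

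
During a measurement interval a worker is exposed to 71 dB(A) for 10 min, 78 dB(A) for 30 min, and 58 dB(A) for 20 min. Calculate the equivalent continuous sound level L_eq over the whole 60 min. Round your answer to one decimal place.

Weight each interval's intensity by its duration and average over T = 60 min:
Σ tᵢ·10^(Lᵢ/10) = 10·10^(71/10) + 30·10^(78/10) + 20·10^(58/10) = 2.031e+09.
L_eq = 10·log₁₀(2.031e+09/60) = 75.30 dB(A).

75.3 dB(A)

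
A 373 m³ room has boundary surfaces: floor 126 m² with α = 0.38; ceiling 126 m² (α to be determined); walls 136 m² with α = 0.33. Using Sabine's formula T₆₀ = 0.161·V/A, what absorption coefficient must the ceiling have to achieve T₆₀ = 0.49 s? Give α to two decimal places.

A = 0.161·V/T₆₀ = 0.161·373/0.49 = 122.56 m² sabins.
Absorption from the other surfaces = 126·0.38 + 136·0.33 = 92.76 m², so the ceiling must supply 29.80 m² over 126 m².
α = 29.80/126 = 0.236.

0.24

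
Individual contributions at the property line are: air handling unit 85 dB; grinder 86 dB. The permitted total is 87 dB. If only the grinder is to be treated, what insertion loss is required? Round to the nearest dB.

Fixed contribution from the other source: Σ 10^(L/10) = 10^(85/10) = 3.162e+08 (85.00 dB).
To meet 87 dB overall, the treated grinder may contribute at most 10^(87/10) − 3.162e+08 = 1.850e+08, i.e. 82.67 dB.
Required insertion loss = 86 − 82.67 = 3.33 dB.

3 dB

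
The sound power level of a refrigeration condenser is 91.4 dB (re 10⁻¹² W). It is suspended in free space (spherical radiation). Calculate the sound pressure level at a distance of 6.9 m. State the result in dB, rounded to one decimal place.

The power spreads over a sphere of area 4π·r², so L_p = L_w − 10·log₁₀(4π·r²).
4π·r² = 598.3 m², 10·log₁₀ of that is 27.769 dB.
L_p = 91.4 − 27.769 = 63.63 dB.

63.6 dB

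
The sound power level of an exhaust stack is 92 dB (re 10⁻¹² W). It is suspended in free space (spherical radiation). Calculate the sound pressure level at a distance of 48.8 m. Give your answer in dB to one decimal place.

47.2 dB

The power spreads over a sphere of area 4π·r², so L_p = L_w − 10·log₁₀(4π·r²).
4π·r² = 2.993e+04 m², 10·log₁₀ of that is 44.760 dB.
L_p = 92 − 44.760 = 47.24 dB.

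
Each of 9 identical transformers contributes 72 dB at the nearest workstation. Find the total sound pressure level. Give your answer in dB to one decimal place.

81.5 dB

With 9 equal, uncorrelated contributions the intensity is 9× that of one unit, giving a rise of 10·log₁₀ 9.
L_total = 72 + 10·log₁₀(9) = 72 + 9.542 = 81.54 dB.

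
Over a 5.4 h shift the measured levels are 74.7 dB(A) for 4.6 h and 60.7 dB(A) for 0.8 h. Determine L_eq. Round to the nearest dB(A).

74 dB(A)

The energy average is taken in the linear domain: L_eq = 10·log₁₀[(Σ tᵢ·10^(Lᵢ/10))/T], T = 5.4 h.
Σ tᵢ·10^(Lᵢ/10) = 4.6·10^(74.7/10) + 0.8·10^(60.7/10) = 1.367e+08.
L_eq = 10·log₁₀(1.367e+08/5.4) = 74.03 dB(A).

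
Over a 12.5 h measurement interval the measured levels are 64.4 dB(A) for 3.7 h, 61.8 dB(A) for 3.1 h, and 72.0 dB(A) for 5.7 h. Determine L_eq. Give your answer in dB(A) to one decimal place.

69.3 dB(A)

The energy average is taken in the linear domain: L_eq = 10·log₁₀[(Σ tᵢ·10^(Lᵢ/10))/T], T = 12.5 h.
Σ tᵢ·10^(Lᵢ/10) = 3.7·10^(64.4/10) + 3.1·10^(61.8/10) + 5.7·10^(72.0/10) = 1.052e+08.
L_eq = 10·log₁₀(1.052e+08/12.5) = 69.25 dB(A).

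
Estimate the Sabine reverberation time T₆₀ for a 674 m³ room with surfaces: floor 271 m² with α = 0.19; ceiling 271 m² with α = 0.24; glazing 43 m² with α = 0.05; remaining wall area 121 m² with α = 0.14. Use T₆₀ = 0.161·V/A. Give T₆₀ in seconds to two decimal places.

A = Σ Sᵢαᵢ = 271·0.19 + 271·0.24 + 43·0.05 + 121·0.14 = 135.62 m².
T₆₀ = 0.161 × 674 / 135.62 = 0.800 s.

0.80 s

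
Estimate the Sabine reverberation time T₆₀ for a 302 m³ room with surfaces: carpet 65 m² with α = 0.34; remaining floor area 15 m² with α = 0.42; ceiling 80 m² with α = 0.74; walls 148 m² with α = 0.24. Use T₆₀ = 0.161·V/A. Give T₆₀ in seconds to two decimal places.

A = Σ Sᵢαᵢ = 65·0.34 + 15·0.42 + 80·0.74 + 148·0.24 = 123.12 m².
T₆₀ = 0.161 × 302 / 123.12 = 0.395 s.

0.39 s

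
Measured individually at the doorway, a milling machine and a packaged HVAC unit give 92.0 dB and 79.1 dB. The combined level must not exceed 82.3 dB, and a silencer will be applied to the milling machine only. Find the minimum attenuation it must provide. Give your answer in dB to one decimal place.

12.5 dB

Everything except the milling machine sums to 10^(79.1/10) = 8.128e+07 in linear terms, 79.10 dB.
The limit corresponds to 10^(82.3/10) = 1.698e+08; subtracting the fixed part leaves 8.854e+07 for the milling machine, i.e. 79.47 dB.
Required insertion loss = 92.0 − 79.47 = 12.53 dB.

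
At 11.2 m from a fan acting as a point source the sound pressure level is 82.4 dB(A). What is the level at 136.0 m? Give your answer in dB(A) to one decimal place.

60.7 dB(A)

For a point source, L₂ = L₁ − 20·log₁₀(r₂/r₁).
L₂ = 82.4 − 20·log₁₀(136.0/11.2) = 82.4 − 21.686 = 60.71 dB(A).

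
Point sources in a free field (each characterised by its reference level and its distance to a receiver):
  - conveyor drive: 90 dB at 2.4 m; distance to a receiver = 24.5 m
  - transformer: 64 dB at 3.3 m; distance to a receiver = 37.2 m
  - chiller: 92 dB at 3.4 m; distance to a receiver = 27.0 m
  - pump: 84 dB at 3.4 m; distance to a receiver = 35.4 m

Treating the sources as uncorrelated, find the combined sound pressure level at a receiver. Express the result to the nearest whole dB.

Propagate each source to the receiver with L = L_ref − 20·log₁₀(r/r_ref), then add intensities.
conveyor drive: 90 − 20·log₁₀(24.5/2.4) = 90 − 20.18 = 69.82 dB.
transformer: 64 − 20·log₁₀(37.2/3.3) = 64 − 21.04 = 42.96 dB.
chiller: 92 − 20·log₁₀(27.0/3.4) = 92 − 18.00 = 74.00 dB.
pump: 84 − 20·log₁₀(35.4/3.4) = 84 − 20.35 = 63.65 dB.
Σ 10^(L/10) = 3.707e+07 → L_total = 10·log₁₀(3.707e+07) = 75.69 dB.

76 dB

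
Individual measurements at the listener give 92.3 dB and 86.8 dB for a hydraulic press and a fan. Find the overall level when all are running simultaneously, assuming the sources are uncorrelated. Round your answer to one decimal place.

For uncorrelated sources the intensities add, so convert each level to linear form, sum, and take 10·log₁₀ of the total.
Σ 10^(L/10) = 10^(92.3/10) + 10^(86.8/10) = 2.177e+09.
L_total = 10·log₁₀(2.177e+09) = 93.38 dB.

93.4 dB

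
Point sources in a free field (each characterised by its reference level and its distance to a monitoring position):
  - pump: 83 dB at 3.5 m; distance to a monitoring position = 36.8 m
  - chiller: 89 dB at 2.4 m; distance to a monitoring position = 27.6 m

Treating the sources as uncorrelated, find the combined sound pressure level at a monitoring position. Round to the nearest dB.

69 dB

Apply inverse-square spreading to bring every level to the receiver, then sum 10^(L/10).
pump: 83 − 20·log₁₀(36.8/3.5) = 83 − 20.44 = 62.56 dB.
chiller: 89 − 20·log₁₀(27.6/2.4) = 89 − 21.21 = 67.79 dB.
Σ 10^(L/10) = 7.811e+06 → L_total = 10·log₁₀(7.811e+06) = 68.93 dB.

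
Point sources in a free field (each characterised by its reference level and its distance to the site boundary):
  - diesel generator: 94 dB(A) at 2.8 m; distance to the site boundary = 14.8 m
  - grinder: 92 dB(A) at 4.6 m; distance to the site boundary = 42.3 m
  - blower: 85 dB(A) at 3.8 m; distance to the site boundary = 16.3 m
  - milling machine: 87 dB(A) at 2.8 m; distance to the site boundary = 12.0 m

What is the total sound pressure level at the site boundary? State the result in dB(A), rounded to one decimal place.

First find each source's level at the receiver (point-source: −20·log₁₀(r/r_ref)), then combine on an intensity basis.
diesel generator: 94 − 20·log₁₀(14.8/2.8) = 94 − 14.46 = 79.54 dB(A).
grinder: 92 − 20·log₁₀(42.3/4.6) = 92 − 19.27 = 72.73 dB(A).
blower: 85 − 20·log₁₀(16.3/3.8) = 85 − 12.65 = 72.35 dB(A).
milling machine: 87 − 20·log₁₀(12.0/2.8) = 87 − 12.64 = 74.36 dB(A).
Σ 10^(L/10) = 1.531e+08 → L_total = 10·log₁₀(1.531e+08) = 81.85 dB(A).

81.9 dB(A)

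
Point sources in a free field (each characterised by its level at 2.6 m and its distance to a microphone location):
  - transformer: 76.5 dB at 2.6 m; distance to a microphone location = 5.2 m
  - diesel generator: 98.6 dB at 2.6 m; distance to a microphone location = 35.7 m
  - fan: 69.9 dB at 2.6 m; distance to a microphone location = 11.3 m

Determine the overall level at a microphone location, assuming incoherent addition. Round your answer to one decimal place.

First find each source's level at the receiver (point-source: −20·log₁₀(r/r_ref)), then combine on an intensity basis.
transformer: 76.5 − 20·log₁₀(5.2/2.6) = 76.5 − 6.02 = 70.48 dB.
diesel generator: 98.6 − 20·log₁₀(35.7/2.6) = 98.6 − 22.75 = 75.85 dB.
fan: 69.9 − 20·log₁₀(11.3/2.6) = 69.9 − 12.76 = 57.14 dB.
Σ 10^(L/10) = 5.011e+07 → L_total = 10·log₁₀(5.011e+07) = 77.00 dB.

77.0 dB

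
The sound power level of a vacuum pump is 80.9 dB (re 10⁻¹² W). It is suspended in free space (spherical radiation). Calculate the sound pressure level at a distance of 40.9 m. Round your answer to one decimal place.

37.7 dB

Free-field spherical radiation: L_p = L_w − 10·log₁₀(4π·r²), r = 40.9 m.
4π·r² = 2.102e+04 m², 10·log₁₀ of that is 43.227 dB.
L_p = 80.9 − 43.227 = 37.67 dB.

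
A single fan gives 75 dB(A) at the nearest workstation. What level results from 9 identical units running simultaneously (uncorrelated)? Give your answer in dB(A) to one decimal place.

With 9 equal, uncorrelated contributions the intensity is 9× that of one unit, giving a rise of 10·log₁₀ 9.
L_total = 75 + 10·log₁₀(9) = 75 + 9.542 = 84.54 dB(A).

84.5 dB(A)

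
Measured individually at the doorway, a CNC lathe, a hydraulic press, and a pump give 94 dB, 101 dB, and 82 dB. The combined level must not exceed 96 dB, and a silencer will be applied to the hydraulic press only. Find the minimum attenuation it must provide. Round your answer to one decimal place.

9.8 dB

The untreated sources together contribute 10^(94/10) + 10^(82/10) = 2.670e+09, i.e. 94.27 dB.
The limit corresponds to 10^(96/10) = 3.981e+09; subtracting the fixed part leaves 1.311e+09 for the hydraulic press, i.e. 91.18 dB.
Required insertion loss = 101 − 91.18 = 9.82 dB.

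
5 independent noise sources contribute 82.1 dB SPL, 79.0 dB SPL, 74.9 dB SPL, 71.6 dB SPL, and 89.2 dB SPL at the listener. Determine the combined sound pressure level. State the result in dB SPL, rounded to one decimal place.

For uncorrelated sources the intensities add, so convert each level to linear form, sum, and take 10·log₁₀ of the total.
Σ 10^(L/10) = 10^(82.1/10) + 10^(79.0/10) + 10^(74.9/10) + 10^(71.6/10) + 10^(89.2/10) = 1.119e+09.
L_total = 10·log₁₀(1.119e+09) = 90.49 dB SPL.

90.5 dB SPL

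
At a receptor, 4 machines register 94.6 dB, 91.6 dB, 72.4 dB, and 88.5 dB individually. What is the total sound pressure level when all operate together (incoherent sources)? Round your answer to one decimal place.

Incoherent sources combine by intensity addition: L_total = 10·log₁₀(Σ 10^(L_i/10)).
Σ 10^(L/10) = 10^(94.6/10) + 10^(91.6/10) + 10^(72.4/10) + 10^(88.5/10) = 5.055e+09.
L_total = 10·log₁₀(5.055e+09) = 97.04 dB.

97.0 dB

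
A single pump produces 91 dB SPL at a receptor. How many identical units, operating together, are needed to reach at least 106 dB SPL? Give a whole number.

Need L₁ + 10·log₁₀ N ≥ 106, i.e. log₁₀ N ≥ 1.50.
N ≥ 10^(15.0/10) = 31.623, so N = 32.

32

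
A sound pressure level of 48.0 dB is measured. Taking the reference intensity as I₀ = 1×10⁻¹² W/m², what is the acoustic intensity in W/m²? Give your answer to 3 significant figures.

6.31e-08 W/m²

L = 10·log₁₀(I/I₀) ⇒ I = I₀·10^(L/10) = 10⁻¹² × 10^4.80.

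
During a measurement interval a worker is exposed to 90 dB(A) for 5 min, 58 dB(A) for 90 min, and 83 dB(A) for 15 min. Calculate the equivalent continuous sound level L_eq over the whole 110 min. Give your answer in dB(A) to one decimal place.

78.6 dB(A)

L_eq = 10·log₁₀[(1/T)·Σ tᵢ·10^(Lᵢ/10)] with T = 110 min.
Σ tᵢ·10^(Lᵢ/10) = 5·10^(90/10) + 90·10^(58/10) + 15·10^(83/10) = 8.050e+09.
L_eq = 10·log₁₀(8.050e+09/110) = 78.64 dB(A).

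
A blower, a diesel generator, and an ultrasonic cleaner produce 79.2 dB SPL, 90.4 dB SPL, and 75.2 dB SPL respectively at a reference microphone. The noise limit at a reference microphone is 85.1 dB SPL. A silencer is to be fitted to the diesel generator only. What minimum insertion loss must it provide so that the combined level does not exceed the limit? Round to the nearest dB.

Everything except the diesel generator sums to 10^(79.2/10) + 10^(75.2/10) = 1.163e+08 in linear terms, 80.66 dB SPL.
The limit corresponds to 10^(85.1/10) = 3.236e+08; subtracting the fixed part leaves 2.073e+08 for the diesel generator, i.e. 83.17 dB SPL.
Required insertion loss = 90.4 − 83.17 = 7.23 dB.

7 dB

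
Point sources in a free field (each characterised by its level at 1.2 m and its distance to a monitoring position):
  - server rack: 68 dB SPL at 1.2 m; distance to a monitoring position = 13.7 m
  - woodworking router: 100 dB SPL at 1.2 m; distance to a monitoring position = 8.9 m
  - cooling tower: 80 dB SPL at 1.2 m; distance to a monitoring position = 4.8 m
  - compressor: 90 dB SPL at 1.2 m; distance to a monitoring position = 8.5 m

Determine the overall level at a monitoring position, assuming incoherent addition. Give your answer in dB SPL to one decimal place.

83.2 dB SPL

First find each source's level at the receiver (point-source: −20·log₁₀(r/r_ref)), then combine on an intensity basis.
server rack: 68 − 20·log₁₀(13.7/1.2) = 68 − 21.15 = 46.85 dB SPL.
woodworking router: 100 − 20·log₁₀(8.9/1.2) = 100 − 17.40 = 82.60 dB SPL.
cooling tower: 80 − 20·log₁₀(4.8/1.2) = 80 − 12.04 = 67.96 dB SPL.
compressor: 90 − 20·log₁₀(8.5/1.2) = 90 − 17.00 = 73.00 dB SPL.
Σ 10^(L/10) = 2.080e+08 → L_total = 10·log₁₀(2.080e+08) = 83.18 dB SPL.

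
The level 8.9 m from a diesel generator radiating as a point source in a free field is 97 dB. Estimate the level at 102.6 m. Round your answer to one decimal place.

75.8 dB

For a point source, L₂ = L₁ − 20·log₁₀(r₂/r₁).
L₂ = 97 − 20·log₁₀(102.6/8.9) = 97 − 21.235 = 75.76 dB.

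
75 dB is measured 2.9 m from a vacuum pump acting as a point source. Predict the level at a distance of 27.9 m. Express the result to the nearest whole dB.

55 dB

For a point source, L₂ = L₁ − 20·log₁₀(r₂/r₁).
L₂ = 75 − 20·log₁₀(27.9/2.9) = 75 − 19.664 = 55.34 dB.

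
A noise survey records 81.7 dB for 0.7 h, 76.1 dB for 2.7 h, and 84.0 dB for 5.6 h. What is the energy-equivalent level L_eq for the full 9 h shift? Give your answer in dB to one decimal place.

Weight each interval's intensity by its duration and average over T = 9 h:
Σ tᵢ·10^(Lᵢ/10) = 0.7·10^(81.7/10) + 2.7·10^(76.1/10) + 5.6·10^(84.0/10) = 1.620e+09.
L_eq = 10·log₁₀(1.620e+09/9) = 82.55 dB.

82.6 dB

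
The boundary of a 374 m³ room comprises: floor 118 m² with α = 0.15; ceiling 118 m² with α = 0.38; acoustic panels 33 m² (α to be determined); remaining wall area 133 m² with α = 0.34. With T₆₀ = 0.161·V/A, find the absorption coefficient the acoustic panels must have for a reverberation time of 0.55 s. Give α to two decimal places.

A = 0.161·V/T₆₀ = 0.161·374/0.55 = 109.48 m² sabins.
Absorption from the other surfaces = 118·0.15 + 118·0.38 + 133·0.34 = 107.76 m², so the acoustic panels must supply 1.72 m² over 33 m².
α = 1.72/33 = 0.052.

0.05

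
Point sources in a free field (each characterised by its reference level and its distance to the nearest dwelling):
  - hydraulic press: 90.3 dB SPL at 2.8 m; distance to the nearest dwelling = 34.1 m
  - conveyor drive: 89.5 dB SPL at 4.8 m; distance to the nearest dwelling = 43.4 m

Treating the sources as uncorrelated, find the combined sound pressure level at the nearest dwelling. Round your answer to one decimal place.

72.6 dB SPL

Propagate each source to the receiver with L = L_ref − 20·log₁₀(r/r_ref), then add intensities.
hydraulic press: 90.3 − 20·log₁₀(34.1/2.8) = 90.3 − 21.71 = 68.59 dB SPL.
conveyor drive: 89.5 − 20·log₁₀(43.4/4.8) = 89.5 − 19.12 = 70.38 dB SPL.
Σ 10^(L/10) = 1.813e+07 → L_total = 10·log₁₀(1.813e+07) = 72.58 dB SPL.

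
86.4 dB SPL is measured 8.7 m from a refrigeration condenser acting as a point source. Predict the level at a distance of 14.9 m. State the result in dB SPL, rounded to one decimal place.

Spherical spreading from a point source gives a 20·log₁₀(r₂/r₁) drop.
L₂ = 86.4 − 20·log₁₀(14.9/8.7) = 86.4 − 4.673 = 81.73 dB SPL.

81.7 dB SPL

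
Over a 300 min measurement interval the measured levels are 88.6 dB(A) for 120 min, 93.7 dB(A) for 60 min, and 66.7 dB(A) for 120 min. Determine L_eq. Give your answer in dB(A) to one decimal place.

Weight each interval's intensity by its duration and average over T = 300 min:
Σ tᵢ·10^(Lᵢ/10) = 120·10^(88.6/10) + 60·10^(93.7/10) + 120·10^(66.7/10) = 2.281e+11.
L_eq = 10·log₁₀(2.281e+11/300) = 88.81 dB(A).

88.8 dB(A)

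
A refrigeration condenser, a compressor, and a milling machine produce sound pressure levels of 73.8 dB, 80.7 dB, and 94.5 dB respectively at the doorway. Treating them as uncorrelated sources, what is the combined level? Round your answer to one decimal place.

For uncorrelated sources the intensities add, so convert each level to linear form, sum, and take 10·log₁₀ of the total.
Σ 10^(L/10) = 10^(73.8/10) + 10^(80.7/10) + 10^(94.5/10) = 2.960e+09.
L_total = 10·log₁₀(2.960e+09) = 94.71 dB.

94.7 dB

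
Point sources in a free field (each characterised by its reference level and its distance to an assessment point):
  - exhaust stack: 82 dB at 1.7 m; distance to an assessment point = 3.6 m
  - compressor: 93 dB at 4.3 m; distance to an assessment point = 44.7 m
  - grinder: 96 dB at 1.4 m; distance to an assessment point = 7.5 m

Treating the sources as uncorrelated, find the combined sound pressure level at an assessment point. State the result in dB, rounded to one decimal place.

Apply inverse-square spreading to bring every level to the receiver, then sum 10^(L/10).
exhaust stack: 82 − 20·log₁₀(3.6/1.7) = 82 − 6.52 = 75.48 dB.
compressor: 93 − 20·log₁₀(44.7/4.3) = 93 − 20.34 = 72.66 dB.
grinder: 96 − 20·log₁₀(7.5/1.4) = 96 − 14.58 = 81.42 dB.
Σ 10^(L/10) = 1.925e+08 → L_total = 10·log₁₀(1.925e+08) = 82.84 dB.

82.8 dB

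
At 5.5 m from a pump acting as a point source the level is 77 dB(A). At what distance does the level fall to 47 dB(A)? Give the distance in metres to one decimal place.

173.9 m

For a point source L₁ − L₂ = 20·log₁₀(r₂/r₁), so r₂ = r₁·10^((L₁−L₂)/20).
r₂ = 5.5·10^((77−47)/20) = 5.5·10^(30.0/20) = 173.93 m.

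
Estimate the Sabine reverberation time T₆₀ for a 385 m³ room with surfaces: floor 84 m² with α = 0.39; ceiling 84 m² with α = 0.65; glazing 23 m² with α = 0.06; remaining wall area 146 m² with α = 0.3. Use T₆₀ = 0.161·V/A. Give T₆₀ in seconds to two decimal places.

0.47 s

Total absorption A = 84·0.39 + 84·0.65 + 23·0.06 + 146·0.3 = 132.54 m² sabins.
T₆₀ = 0.161 × 385 / 132.54 = 0.468 s.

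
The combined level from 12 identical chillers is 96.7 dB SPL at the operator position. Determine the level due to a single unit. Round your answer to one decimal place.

Dividing the total intensity by 12 lowers the level by 10·log₁₀ 12 = 10.792 dB: L₁ = 96.7 − 10.792.

85.9 dB SPL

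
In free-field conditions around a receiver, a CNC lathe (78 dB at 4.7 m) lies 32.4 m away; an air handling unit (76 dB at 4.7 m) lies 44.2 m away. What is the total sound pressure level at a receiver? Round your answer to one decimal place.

62.5 dB

Apply inverse-square spreading to bring every level to the receiver, then sum 10^(L/10).
CNC lathe: 78 − 20·log₁₀(32.4/4.7) = 78 − 16.77 = 61.23 dB.
air handling unit: 76 − 20·log₁₀(44.2/4.7) = 76 − 19.47 = 56.53 dB.
Σ 10^(L/10) = 1.778e+06 → L_total = 10·log₁₀(1.778e+06) = 62.50 dB.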